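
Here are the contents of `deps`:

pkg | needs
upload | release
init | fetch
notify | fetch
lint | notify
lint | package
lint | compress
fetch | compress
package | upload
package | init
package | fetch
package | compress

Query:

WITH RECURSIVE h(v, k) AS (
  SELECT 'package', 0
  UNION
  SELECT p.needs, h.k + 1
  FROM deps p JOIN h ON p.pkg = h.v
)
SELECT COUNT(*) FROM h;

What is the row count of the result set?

9

Base: (package, k=0).
Iteration 1: edges from {package} -> (compress, k=1), (fetch, k=1), (init, k=1), (upload, k=1).
Iteration 2: edges from {compress,fetch,init,upload} -> (compress, k=2), (fetch, k=2), (release, k=2).
Iteration 3: edges from {compress,fetch,release} -> (compress, k=3).
Iteration 4: no outgoing edges from {compress}; recursion stops.
Total rows emitted: 9.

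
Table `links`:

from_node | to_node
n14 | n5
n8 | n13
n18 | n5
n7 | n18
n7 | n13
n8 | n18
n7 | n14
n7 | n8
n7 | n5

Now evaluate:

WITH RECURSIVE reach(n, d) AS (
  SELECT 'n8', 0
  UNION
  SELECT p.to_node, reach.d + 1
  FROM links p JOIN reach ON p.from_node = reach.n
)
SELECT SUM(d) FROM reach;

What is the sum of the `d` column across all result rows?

4

Base: (n8, d=0).
Iteration 1: edges from {n8} -> (n13, d=1), (n18, d=1).
Iteration 2: edges from {n13,n18} -> (n5, d=2).
Iteration 3: no outgoing edges from {n5}; recursion stops.
SUM(d) = 0 + 1 + 1 + 2 = 4.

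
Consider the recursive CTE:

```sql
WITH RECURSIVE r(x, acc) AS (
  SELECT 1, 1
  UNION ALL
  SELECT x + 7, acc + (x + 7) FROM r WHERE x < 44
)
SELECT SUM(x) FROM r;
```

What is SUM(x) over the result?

Base: x=1, acc=1.
Iteration 1: 1 < 44 holds -> x = 1 + 7 = 8, acc = 1 + 8 = 9.
Iteration 2: 8 < 44 holds -> x = 8 + 7 = 15, acc = 9 + 15 = 24.
Iteration 3: 15 < 44 holds -> x = 15 + 7 = 22, acc = 24 + 22 = 46.
Iteration 4: 22 < 44 holds -> x = 22 + 7 = 29, acc = 46 + 29 = 75.
Iteration 5: 29 < 44 holds -> x = 29 + 7 = 36, acc = 75 + 36 = 111.
Iteration 6: 36 < 44 holds -> x = 36 + 7 = 43, acc = 111 + 43 = 154.
Iteration 7: 43 < 44 holds -> x = 43 + 7 = 50, acc = 154 + 50 = 204.
Iteration 8: 50 < 44 fails; recursion stops.
SUM(x) = 1 + 8 + 15 + 22 + 29 + 36 + 43 + 50 = 204.

204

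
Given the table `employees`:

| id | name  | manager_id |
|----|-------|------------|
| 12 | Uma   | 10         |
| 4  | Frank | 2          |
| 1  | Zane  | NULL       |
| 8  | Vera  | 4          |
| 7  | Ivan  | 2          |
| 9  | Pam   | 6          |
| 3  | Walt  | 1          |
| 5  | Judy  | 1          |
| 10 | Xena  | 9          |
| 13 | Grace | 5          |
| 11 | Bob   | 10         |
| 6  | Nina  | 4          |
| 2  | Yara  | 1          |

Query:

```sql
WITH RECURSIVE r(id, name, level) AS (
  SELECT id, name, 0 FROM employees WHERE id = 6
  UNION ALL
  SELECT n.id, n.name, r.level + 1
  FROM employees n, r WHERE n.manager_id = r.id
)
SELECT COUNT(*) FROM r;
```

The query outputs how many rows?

5

Base: id=6 (Nina) at level 0.
Iteration 1: rows with manager_id in {6} -> Pam (id 9, level 1).
Iteration 2: rows with manager_id in {9} -> Xena (id 10, level 2).
Iteration 3: rows with manager_id in {10} -> Bob (id 11, level 3), Uma (id 12, level 3).
Iteration 4: no rows with manager_id in {11,12}; recursion stops.
Total rows emitted: 5.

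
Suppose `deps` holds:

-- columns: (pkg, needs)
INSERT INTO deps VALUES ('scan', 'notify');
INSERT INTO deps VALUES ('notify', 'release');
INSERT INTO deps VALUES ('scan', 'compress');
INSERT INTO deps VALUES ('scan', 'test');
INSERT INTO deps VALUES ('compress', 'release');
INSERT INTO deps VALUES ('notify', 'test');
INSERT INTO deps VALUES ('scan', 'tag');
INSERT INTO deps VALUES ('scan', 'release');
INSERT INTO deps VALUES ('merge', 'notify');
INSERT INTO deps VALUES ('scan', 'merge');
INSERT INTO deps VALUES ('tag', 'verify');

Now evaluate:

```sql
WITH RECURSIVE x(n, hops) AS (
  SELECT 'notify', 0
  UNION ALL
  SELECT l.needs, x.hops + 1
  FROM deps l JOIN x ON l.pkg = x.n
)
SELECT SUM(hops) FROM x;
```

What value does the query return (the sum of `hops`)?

2

Base: (notify, hops=0).
Iteration 1: edges from {notify} -> (release, hops=1), (test, hops=1).
Iteration 2: no outgoing edges from {release,test}; recursion stops.
SUM(hops) = 0 + 1 + 1 = 2.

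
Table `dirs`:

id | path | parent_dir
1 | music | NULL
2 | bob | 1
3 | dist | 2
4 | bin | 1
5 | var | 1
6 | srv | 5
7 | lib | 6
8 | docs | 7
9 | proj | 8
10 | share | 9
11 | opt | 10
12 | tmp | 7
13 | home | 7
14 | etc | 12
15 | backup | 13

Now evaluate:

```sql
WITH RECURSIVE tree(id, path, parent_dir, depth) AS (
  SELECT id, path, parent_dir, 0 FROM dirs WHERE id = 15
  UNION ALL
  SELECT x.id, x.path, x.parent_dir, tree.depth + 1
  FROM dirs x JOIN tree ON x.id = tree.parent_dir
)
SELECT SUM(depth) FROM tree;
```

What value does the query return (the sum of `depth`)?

15

Base: id=15 (backup), parent_dir=13, depth 0.
Iteration 1: join on id=13 -> home (id 13, parent_dir=7, depth 1).
Iteration 2: join on id=7 -> lib (id 7, parent_dir=6, depth 2).
Iteration 3: join on id=6 -> srv (id 6, parent_dir=5, depth 3).
Iteration 4: join on id=5 -> var (id 5, parent_dir=1, depth 4).
Iteration 5: join on id=1 -> music (id 1, parent_dir=NULL, depth 5).
Iteration 6: parent_dir is NULL; no match; recursion stops.
SUM(depth) = 0 + 1 + 2 + 3 + 4 + 5 = 15.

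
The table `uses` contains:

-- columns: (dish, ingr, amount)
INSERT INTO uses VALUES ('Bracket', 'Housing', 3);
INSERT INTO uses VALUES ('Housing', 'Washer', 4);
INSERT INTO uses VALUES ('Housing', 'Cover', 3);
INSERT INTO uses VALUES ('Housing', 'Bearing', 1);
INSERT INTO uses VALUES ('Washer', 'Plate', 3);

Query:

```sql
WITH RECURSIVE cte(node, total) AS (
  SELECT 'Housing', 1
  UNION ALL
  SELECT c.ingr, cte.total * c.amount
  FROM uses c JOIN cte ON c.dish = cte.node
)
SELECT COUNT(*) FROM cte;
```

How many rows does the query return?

5

Base: (Housing, total=1).
Iteration 1: components of {Housing} -> Bearing = 1*1 = 1, Cover = 1*3 = 3, Washer = 1*4 = 4.
Iteration 2: components of {Bearing,Cover,Washer} -> Plate = 4*3 = 12.
Iteration 3: no further components; recursion stops.
Total rows emitted: 5.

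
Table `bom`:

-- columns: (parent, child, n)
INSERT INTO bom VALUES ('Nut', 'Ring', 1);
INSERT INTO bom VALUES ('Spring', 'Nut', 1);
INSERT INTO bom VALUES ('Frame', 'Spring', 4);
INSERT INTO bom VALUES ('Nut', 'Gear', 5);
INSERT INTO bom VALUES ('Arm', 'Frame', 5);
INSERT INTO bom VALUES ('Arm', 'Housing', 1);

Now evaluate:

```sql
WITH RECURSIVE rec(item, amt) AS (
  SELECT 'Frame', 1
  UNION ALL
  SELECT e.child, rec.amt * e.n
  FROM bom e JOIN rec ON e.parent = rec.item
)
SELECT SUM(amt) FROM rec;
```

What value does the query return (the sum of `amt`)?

33

Base: (Frame, amt=1).
Iteration 1: components of {Frame} -> Spring = 1*4 = 4.
Iteration 2: components of {Spring} -> Nut = 4*1 = 4.
Iteration 3: components of {Nut} -> Gear = 4*5 = 20, Ring = 4*1 = 4.
Iteration 4: no further components; recursion stops.
SUM(amt) = 1 + 4 + 4 + 4 + 20 = 33.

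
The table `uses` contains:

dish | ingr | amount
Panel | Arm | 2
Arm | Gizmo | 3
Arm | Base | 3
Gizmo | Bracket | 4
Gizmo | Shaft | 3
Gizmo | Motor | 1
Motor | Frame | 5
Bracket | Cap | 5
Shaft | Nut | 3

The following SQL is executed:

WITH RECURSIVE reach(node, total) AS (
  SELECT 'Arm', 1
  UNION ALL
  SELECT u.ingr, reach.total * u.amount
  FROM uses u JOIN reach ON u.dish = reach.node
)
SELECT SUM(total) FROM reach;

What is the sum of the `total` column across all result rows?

Base: (Arm, total=1).
Iteration 1: components of {Arm} -> Base = 1*3 = 3, Gizmo = 1*3 = 3.
Iteration 2: components of {Base,Gizmo} -> Bracket = 3*4 = 12, Motor = 3*1 = 3, Shaft = 3*3 = 9.
Iteration 3: components of {Bracket,Motor,Shaft} -> Cap = 12*5 = 60, Frame = 3*5 = 15, Nut = 9*3 = 27.
Iteration 4: no further components; recursion stops.
SUM(total) = 1 + 3 + 3 + 12 + 9 + 3 + 60 + 27 + 15 = 133.

133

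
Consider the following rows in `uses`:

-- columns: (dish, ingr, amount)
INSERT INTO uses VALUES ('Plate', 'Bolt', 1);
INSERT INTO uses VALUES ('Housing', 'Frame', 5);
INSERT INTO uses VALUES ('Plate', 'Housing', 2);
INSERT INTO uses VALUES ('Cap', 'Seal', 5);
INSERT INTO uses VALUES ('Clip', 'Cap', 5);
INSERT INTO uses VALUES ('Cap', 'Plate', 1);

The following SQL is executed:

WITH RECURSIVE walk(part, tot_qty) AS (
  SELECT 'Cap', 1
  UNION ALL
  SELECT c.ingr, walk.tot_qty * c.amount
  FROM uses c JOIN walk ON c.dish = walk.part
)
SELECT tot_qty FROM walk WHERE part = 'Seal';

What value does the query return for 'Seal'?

5

Base: (Cap, tot_qty=1).
Iteration 1: components of {Cap} -> Plate = 1*1 = 1, Seal = 1*5 = 5.
Iteration 2: components of {Plate,Seal} -> Bolt = 1*1 = 1, Housing = 1*2 = 2.
Iteration 3: components of {Bolt,Housing} -> Frame = 2*5 = 10.
Iteration 4: no further components; recursion stops.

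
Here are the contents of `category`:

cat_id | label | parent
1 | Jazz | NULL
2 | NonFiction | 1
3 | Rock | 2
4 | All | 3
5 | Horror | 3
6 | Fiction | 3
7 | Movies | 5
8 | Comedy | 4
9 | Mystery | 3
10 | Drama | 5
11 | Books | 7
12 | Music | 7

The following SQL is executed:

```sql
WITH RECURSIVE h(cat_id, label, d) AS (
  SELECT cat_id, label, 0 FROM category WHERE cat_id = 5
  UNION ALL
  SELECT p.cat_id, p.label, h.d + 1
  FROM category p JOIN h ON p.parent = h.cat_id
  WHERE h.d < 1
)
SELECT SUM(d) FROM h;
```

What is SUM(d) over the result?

2

Base: cat_id=5 (Horror) at d 0.
Iteration 1: rows with parent in {5} -> Movies (id 7, d 1), Drama (id 10, d 1).
Iteration 2: d < 1 fails for all current rows; recursion stops.
SUM(d) = 0 + 1 + 1 = 2.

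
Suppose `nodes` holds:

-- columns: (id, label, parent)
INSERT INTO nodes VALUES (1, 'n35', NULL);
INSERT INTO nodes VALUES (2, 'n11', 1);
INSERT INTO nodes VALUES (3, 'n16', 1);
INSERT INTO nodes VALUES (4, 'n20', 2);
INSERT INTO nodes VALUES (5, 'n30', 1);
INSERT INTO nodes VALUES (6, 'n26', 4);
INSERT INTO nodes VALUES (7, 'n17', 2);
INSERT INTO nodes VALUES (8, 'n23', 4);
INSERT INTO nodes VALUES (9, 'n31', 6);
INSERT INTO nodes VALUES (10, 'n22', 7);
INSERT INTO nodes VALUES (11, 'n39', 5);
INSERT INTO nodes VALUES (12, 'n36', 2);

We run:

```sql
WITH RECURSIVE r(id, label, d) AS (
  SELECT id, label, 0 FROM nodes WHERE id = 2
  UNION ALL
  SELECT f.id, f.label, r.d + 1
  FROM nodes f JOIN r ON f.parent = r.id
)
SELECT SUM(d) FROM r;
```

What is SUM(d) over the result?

12

Base: id=2 (n11) at d 0.
Iteration 1: rows with parent in {2} -> n20 (id 4, d 1), n17 (id 7, d 1), n36 (id 12, d 1).
Iteration 2: rows with parent in {4,7,12} -> n26 (id 6, d 2), n23 (id 8, d 2), n22 (id 10, d 2).
Iteration 3: rows with parent in {6,8,10} -> n31 (id 9, d 3).
Iteration 4: no rows with parent in {9}; recursion stops.
SUM(d) = 0 + 1 + 1 + 1 + 2 + 2 + 2 + 3 = 12.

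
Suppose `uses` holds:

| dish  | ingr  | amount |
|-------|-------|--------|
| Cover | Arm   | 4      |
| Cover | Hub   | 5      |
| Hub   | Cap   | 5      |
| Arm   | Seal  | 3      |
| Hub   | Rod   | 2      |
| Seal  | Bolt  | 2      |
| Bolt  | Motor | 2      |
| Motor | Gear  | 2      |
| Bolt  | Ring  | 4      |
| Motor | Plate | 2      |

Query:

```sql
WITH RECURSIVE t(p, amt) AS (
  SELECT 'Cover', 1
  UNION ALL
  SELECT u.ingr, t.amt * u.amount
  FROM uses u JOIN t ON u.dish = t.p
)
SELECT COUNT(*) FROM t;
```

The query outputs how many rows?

Base: (Cover, amt=1).
Iteration 1: components of {Cover} -> Arm = 1*4 = 4, Hub = 1*5 = 5.
Iteration 2: components of {Arm,Hub} -> Cap = 5*5 = 25, Rod = 5*2 = 10, Seal = 4*3 = 12.
Iteration 3: components of {Cap,Rod,Seal} -> Bolt = 12*2 = 24.
Iteration 4: components of {Bolt} -> Motor = 24*2 = 48, Ring = 24*4 = 96.
Iteration 5: components of {Motor,Ring} -> Gear = 48*2 = 96, Plate = 48*2 = 96.
Iteration 6: no further components; recursion stops.
Total rows emitted: 11.

11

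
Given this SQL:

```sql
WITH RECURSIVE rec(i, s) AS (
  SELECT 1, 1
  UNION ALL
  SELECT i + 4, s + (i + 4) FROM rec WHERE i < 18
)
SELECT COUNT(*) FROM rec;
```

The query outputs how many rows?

Base: i=1, s=1.
Iteration 1: 1 < 18 holds -> i = 1 + 4 = 5, s = 1 + 5 = 6.
Iteration 2: 5 < 18 holds -> i = 5 + 4 = 9, s = 6 + 9 = 15.
Iteration 3: 9 < 18 holds -> i = 9 + 4 = 13, s = 15 + 13 = 28.
Iteration 4: 13 < 18 holds -> i = 13 + 4 = 17, s = 28 + 17 = 45.
Iteration 5: 17 < 18 holds -> i = 17 + 4 = 21, s = 45 + 21 = 66.
Iteration 6: 21 < 18 fails; recursion stops.
Total rows emitted: 6.

6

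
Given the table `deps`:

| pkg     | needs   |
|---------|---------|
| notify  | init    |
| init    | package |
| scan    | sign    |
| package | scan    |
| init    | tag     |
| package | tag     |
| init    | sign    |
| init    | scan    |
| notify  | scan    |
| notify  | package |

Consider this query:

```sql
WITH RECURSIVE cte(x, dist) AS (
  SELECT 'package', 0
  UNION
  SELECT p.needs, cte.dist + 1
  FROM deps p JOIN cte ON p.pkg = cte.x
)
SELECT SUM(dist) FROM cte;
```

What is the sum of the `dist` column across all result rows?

4

Base: (package, dist=0).
Iteration 1: edges from {package} -> (scan, dist=1), (tag, dist=1).
Iteration 2: edges from {scan,tag} -> (sign, dist=2).
Iteration 3: no outgoing edges from {sign}; recursion stops.
SUM(dist) = 0 + 1 + 1 + 2 = 4.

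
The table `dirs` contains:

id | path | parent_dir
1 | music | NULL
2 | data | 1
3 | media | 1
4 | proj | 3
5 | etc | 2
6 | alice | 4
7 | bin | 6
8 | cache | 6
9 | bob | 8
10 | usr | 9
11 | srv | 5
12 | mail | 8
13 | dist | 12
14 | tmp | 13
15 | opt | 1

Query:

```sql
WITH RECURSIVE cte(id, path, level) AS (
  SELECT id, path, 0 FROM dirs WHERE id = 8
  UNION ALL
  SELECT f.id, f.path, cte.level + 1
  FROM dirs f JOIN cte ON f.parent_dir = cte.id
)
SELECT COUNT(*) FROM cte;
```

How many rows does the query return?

6

Base: id=8 (cache) at level 0.
Iteration 1: rows with parent_dir in {8} -> bob (id 9, level 1), mail (id 12, level 1).
Iteration 2: rows with parent_dir in {9,12} -> usr (id 10, level 2), dist (id 13, level 2).
Iteration 3: rows with parent_dir in {10,13} -> tmp (id 14, level 3).
Iteration 4: no rows with parent_dir in {14}; recursion stops.
Total rows emitted: 6.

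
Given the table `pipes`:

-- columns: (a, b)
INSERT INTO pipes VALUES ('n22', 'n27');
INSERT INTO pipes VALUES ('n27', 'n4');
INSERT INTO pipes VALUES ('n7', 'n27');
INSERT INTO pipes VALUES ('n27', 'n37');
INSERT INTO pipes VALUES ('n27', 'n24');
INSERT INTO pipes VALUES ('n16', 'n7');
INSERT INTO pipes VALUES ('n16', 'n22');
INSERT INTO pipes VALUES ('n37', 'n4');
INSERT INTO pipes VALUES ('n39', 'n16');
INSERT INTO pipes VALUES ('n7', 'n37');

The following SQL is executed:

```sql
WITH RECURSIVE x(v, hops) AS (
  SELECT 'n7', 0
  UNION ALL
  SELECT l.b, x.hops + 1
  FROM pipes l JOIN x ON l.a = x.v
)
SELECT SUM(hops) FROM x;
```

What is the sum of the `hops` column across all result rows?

13

Base: (n7, hops=0).
Iteration 1: edges from {n7} -> (n27, hops=1), (n37, hops=1).
Iteration 2: edges from {n27,n37} -> (n24, hops=2), (n37, hops=2), (n4, hops=2) x2. [UNION ALL keeps all 4 new rows, including repeats]
Iteration 3: edges from {n24,n37,n4} -> (n4, hops=3).
Iteration 4: no outgoing edges from {n4}; recursion stops.
SUM(hops) = 0 + 1 + 1 + 2 + 2 + 2 + 2 + 3 = 13.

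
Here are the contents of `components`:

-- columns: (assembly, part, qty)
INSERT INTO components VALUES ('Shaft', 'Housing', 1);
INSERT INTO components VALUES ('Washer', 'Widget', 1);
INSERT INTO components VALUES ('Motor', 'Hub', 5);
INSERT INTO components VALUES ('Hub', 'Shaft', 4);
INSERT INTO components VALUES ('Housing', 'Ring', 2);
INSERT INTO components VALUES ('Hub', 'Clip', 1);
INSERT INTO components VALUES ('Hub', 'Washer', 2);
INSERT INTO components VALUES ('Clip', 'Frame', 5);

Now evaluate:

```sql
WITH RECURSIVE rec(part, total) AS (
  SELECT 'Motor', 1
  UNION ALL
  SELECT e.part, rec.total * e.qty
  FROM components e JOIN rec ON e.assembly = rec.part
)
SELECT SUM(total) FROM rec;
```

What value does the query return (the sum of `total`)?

136

Base: (Motor, total=1).
Iteration 1: components of {Motor} -> Hub = 1*5 = 5.
Iteration 2: components of {Hub} -> Clip = 5*1 = 5, Shaft = 5*4 = 20, Washer = 5*2 = 10.
Iteration 3: components of {Clip,Shaft,Washer} -> Frame = 5*5 = 25, Housing = 20*1 = 20, Widget = 10*1 = 10.
Iteration 4: components of {Frame,Housing,Widget} -> Ring = 20*2 = 40.
Iteration 5: no further components; recursion stops.
SUM(total) = 1 + 5 + 20 + 5 + 10 + 20 + 25 + 10 + 40 = 136.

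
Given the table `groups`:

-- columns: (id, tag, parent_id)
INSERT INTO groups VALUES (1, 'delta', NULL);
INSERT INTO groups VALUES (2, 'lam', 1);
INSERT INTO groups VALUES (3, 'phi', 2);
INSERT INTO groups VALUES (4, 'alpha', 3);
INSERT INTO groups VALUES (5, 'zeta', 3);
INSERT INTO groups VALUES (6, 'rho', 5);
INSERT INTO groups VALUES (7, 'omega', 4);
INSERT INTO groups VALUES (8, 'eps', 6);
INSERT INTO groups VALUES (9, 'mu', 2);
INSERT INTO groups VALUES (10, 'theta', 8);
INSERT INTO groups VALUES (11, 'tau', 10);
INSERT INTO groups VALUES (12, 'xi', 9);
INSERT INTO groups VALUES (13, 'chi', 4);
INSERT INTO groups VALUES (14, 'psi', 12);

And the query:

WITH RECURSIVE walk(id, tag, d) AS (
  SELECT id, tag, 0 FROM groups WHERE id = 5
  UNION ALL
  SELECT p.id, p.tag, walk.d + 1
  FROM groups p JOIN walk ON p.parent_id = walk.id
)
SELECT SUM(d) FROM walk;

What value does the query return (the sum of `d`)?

Base: id=5 (zeta) at d 0.
Iteration 1: rows with parent_id in {5} -> rho (id 6, d 1).
Iteration 2: rows with parent_id in {6} -> eps (id 8, d 2).
Iteration 3: rows with parent_id in {8} -> theta (id 10, d 3).
Iteration 4: rows with parent_id in {10} -> tau (id 11, d 4).
Iteration 5: no rows with parent_id in {11}; recursion stops.
SUM(d) = 0 + 1 + 2 + 3 + 4 = 10.

10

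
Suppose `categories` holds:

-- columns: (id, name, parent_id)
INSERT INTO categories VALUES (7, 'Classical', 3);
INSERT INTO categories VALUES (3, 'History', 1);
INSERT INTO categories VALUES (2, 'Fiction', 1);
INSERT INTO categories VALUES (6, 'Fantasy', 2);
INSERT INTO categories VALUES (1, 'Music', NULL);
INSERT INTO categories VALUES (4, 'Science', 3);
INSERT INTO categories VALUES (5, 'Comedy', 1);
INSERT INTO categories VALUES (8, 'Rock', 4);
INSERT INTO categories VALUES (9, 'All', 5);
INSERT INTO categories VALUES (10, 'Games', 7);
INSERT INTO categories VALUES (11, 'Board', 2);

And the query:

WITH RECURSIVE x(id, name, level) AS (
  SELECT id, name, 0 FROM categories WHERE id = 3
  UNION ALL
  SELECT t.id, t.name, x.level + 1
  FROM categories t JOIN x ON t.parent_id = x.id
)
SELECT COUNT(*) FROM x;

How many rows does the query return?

5

Base: id=3 (History) at level 0.
Iteration 1: rows with parent_id in {3} -> Science (id 4, level 1), Classical (id 7, level 1).
Iteration 2: rows with parent_id in {4,7} -> Rock (id 8, level 2), Games (id 10, level 2).
Iteration 3: no rows with parent_id in {8,10}; recursion stops.
Total rows emitted: 5.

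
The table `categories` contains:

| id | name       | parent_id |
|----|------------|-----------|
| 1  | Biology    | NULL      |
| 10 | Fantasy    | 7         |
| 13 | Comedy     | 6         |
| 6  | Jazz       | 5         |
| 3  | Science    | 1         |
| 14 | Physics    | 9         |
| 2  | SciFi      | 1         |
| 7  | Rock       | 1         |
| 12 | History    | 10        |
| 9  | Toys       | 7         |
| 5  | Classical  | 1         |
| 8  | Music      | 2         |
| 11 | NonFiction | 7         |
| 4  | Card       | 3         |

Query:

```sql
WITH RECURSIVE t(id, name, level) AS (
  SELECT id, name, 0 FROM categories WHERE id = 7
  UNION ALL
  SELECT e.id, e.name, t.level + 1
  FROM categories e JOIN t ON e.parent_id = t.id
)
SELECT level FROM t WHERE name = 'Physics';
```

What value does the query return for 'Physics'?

Base: id=7 (Rock) at level 0.
Iteration 1: rows with parent_id in {7} -> Toys (id 9, level 1), Fantasy (id 10, level 1), NonFiction (id 11, level 1).
Iteration 2: rows with parent_id in {9,10,11} -> History (id 12, level 2), Physics (id 14, level 2).
Iteration 3: no rows with parent_id in {12,14}; recursion stops.

2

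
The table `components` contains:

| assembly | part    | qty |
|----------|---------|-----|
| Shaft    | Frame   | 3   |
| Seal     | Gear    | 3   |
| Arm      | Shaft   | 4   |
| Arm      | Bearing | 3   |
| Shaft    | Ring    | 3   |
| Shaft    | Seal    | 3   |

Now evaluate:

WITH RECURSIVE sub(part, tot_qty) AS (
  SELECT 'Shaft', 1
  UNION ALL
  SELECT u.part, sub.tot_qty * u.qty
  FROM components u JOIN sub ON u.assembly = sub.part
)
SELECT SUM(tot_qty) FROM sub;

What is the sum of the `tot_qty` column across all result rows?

19

Base: (Shaft, tot_qty=1).
Iteration 1: components of {Shaft} -> Frame = 1*3 = 3, Ring = 1*3 = 3, Seal = 1*3 = 3.
Iteration 2: components of {Frame,Ring,Seal} -> Gear = 3*3 = 9.
Iteration 3: no further components; recursion stops.
SUM(tot_qty) = 1 + 3 + 3 + 3 + 9 = 19.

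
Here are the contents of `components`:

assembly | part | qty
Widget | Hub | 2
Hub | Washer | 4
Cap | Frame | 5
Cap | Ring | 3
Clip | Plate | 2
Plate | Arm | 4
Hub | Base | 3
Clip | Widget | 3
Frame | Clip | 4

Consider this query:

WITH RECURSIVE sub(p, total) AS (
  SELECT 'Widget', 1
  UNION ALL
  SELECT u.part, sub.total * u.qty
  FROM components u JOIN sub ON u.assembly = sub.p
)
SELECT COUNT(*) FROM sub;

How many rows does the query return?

4

Base: (Widget, total=1).
Iteration 1: components of {Widget} -> Hub = 1*2 = 2.
Iteration 2: components of {Hub} -> Base = 2*3 = 6, Washer = 2*4 = 8.
Iteration 3: no further components; recursion stops.
Total rows emitted: 4.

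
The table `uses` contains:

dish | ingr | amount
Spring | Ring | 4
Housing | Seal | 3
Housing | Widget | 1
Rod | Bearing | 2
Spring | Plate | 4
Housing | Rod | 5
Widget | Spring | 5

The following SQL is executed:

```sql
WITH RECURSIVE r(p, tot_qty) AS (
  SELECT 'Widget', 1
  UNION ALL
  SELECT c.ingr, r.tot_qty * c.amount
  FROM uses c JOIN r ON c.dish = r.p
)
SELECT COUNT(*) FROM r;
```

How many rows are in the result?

4

Base: (Widget, tot_qty=1).
Iteration 1: components of {Widget} -> Spring = 1*5 = 5.
Iteration 2: components of {Spring} -> Plate = 5*4 = 20, Ring = 5*4 = 20.
Iteration 3: no further components; recursion stops.
Total rows emitted: 4.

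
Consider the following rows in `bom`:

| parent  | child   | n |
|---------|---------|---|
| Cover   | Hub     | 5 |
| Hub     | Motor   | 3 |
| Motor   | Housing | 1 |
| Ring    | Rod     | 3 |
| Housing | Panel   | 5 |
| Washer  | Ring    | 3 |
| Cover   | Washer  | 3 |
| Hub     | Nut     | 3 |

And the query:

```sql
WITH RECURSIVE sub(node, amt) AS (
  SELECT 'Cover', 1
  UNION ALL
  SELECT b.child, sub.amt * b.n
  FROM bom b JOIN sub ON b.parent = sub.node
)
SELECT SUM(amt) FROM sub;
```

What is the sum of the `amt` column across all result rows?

165

Base: (Cover, amt=1).
Iteration 1: components of {Cover} -> Hub = 1*5 = 5, Washer = 1*3 = 3.
Iteration 2: components of {Hub,Washer} -> Motor = 5*3 = 15, Nut = 5*3 = 15, Ring = 3*3 = 9.
Iteration 3: components of {Motor,Nut,Ring} -> Housing = 15*1 = 15, Rod = 9*3 = 27.
Iteration 4: components of {Housing,Rod} -> Panel = 15*5 = 75.
Iteration 5: no further components; recursion stops.
SUM(amt) = 1 + 5 + 3 + 15 + 15 + 9 + 15 + 27 + 75 = 165.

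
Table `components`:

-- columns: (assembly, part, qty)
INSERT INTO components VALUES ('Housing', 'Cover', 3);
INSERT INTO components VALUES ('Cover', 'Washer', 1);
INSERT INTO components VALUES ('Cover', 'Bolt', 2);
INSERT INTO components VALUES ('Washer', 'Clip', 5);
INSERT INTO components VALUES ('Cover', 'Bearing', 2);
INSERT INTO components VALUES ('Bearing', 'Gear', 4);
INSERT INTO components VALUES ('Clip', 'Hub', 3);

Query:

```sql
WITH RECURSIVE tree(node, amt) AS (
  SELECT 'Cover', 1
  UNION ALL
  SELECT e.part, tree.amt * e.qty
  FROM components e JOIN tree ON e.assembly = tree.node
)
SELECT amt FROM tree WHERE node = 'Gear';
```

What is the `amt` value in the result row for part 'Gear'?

8

Base: (Cover, amt=1).
Iteration 1: components of {Cover} -> Bearing = 1*2 = 2, Bolt = 1*2 = 2, Washer = 1*1 = 1.
Iteration 2: components of {Bearing,Bolt,Washer} -> Clip = 1*5 = 5, Gear = 2*4 = 8.
Iteration 3: components of {Clip,Gear} -> Hub = 5*3 = 15.
Iteration 4: no further components; recursion stops.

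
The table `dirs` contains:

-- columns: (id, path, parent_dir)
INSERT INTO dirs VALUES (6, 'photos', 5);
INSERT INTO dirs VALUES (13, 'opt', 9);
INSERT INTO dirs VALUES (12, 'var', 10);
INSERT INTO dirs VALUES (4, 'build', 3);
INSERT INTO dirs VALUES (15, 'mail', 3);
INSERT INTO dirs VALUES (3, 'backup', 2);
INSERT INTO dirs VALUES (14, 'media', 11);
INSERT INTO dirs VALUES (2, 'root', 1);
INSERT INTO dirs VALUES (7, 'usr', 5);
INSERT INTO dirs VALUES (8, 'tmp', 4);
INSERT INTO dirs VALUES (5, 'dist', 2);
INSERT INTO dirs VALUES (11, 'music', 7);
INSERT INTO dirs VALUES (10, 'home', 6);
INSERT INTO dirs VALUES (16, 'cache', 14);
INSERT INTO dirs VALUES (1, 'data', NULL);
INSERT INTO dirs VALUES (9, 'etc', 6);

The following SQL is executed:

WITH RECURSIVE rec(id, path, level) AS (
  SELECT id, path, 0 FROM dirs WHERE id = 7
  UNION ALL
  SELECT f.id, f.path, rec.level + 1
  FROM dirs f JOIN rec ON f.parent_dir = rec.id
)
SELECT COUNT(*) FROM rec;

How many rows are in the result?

Base: id=7 (usr) at level 0.
Iteration 1: rows with parent_dir in {7} -> music (id 11, level 1).
Iteration 2: rows with parent_dir in {11} -> media (id 14, level 2).
Iteration 3: rows with parent_dir in {14} -> cache (id 16, level 3).
Iteration 4: no rows with parent_dir in {16}; recursion stops.
Total rows emitted: 4.

4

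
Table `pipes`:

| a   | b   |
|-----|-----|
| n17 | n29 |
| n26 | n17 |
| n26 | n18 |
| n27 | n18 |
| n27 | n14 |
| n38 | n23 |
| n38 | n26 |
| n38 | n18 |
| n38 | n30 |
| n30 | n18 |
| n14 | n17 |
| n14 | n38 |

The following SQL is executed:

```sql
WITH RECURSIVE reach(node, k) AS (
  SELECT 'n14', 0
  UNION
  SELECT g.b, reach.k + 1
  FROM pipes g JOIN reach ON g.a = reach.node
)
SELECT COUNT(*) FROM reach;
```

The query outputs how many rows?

Base: (n14, k=0).
Iteration 1: edges from {n14} -> (n17, k=1), (n38, k=1).
Iteration 2: edges from {n17,n38} -> (n18, k=2), (n23, k=2), (n26, k=2), (n29, k=2), (n30, k=2).
Iteration 3: edges from {n18,n23,n26,n29,n30} -> (n17, k=3), (n18, k=3). [UNION drops 1 duplicate row(s)]
Iteration 4: edges from {n17,n18} -> (n29, k=4).
Iteration 5: no outgoing edges from {n29}; recursion stops.
Total rows emitted: 11.

11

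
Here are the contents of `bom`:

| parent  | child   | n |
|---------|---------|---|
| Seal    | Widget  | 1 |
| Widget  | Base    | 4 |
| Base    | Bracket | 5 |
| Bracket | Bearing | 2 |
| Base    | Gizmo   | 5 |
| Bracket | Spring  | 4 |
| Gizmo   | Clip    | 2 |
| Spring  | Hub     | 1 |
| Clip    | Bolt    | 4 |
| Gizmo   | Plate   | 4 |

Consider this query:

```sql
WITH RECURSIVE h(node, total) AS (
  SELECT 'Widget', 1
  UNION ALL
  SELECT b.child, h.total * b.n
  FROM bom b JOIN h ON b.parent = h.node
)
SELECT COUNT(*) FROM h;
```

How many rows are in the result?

10

Base: (Widget, total=1).
Iteration 1: components of {Widget} -> Base = 1*4 = 4.
Iteration 2: components of {Base} -> Bracket = 4*5 = 20, Gizmo = 4*5 = 20.
Iteration 3: components of {Bracket,Gizmo} -> Bearing = 20*2 = 40, Clip = 20*2 = 40, Plate = 20*4 = 80, Spring = 20*4 = 80.
Iteration 4: components of {Bearing,Clip,Plate,Spring} -> Bolt = 40*4 = 160, Hub = 80*1 = 80.
Iteration 5: no further components; recursion stops.
Total rows emitted: 10.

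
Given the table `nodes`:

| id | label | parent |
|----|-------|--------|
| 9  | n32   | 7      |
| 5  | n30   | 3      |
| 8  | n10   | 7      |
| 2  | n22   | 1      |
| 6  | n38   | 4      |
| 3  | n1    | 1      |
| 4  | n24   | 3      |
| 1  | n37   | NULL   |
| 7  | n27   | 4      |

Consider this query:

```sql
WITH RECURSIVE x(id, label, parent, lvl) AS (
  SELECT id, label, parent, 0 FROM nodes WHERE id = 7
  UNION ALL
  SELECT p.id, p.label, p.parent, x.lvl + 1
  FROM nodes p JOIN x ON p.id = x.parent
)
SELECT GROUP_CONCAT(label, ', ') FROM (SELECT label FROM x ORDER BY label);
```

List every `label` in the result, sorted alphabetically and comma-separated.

Base: id=7 (n27), parent=4, lvl 0.
Iteration 1: join on id=4 -> n24 (id 4, parent=3, lvl 1).
Iteration 2: join on id=3 -> n1 (id 3, parent=1, lvl 2).
Iteration 3: join on id=1 -> n37 (id 1, parent=NULL, lvl 3).
Iteration 4: parent is NULL; no match; recursion stops.

n1, n24, n27, n37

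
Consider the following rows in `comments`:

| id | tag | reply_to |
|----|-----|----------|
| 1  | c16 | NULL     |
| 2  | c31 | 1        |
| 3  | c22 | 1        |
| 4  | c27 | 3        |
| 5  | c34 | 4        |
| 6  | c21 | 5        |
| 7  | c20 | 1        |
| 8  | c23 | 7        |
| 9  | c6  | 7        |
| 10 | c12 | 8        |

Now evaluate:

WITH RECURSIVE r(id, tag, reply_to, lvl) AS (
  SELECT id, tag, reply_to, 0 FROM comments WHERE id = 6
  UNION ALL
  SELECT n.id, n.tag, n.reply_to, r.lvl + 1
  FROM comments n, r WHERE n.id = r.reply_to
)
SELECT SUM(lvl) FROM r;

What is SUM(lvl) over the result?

10

Base: id=6 (c21), reply_to=5, lvl 0.
Iteration 1: join on id=5 -> c34 (id 5, reply_to=4, lvl 1).
Iteration 2: join on id=4 -> c27 (id 4, reply_to=3, lvl 2).
Iteration 3: join on id=3 -> c22 (id 3, reply_to=1, lvl 3).
Iteration 4: join on id=1 -> c16 (id 1, reply_to=NULL, lvl 4).
Iteration 5: reply_to is NULL; no match; recursion stops.
SUM(lvl) = 0 + 1 + 2 + 3 + 4 = 10.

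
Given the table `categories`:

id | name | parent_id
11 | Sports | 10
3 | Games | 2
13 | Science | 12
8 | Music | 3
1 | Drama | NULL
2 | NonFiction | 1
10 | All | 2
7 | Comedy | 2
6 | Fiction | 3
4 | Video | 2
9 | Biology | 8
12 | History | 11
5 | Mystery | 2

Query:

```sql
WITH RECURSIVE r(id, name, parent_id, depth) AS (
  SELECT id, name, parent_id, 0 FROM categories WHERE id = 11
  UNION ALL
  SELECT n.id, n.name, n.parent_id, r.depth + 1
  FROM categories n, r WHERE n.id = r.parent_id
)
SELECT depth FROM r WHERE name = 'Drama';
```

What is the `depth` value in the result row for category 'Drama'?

3

Base: id=11 (Sports), parent_id=10, depth 0.
Iteration 1: join on id=10 -> All (id 10, parent_id=2, depth 1).
Iteration 2: join on id=2 -> NonFiction (id 2, parent_id=1, depth 2).
Iteration 3: join on id=1 -> Drama (id 1, parent_id=NULL, depth 3).
Iteration 4: parent_id is NULL; no match; recursion stops.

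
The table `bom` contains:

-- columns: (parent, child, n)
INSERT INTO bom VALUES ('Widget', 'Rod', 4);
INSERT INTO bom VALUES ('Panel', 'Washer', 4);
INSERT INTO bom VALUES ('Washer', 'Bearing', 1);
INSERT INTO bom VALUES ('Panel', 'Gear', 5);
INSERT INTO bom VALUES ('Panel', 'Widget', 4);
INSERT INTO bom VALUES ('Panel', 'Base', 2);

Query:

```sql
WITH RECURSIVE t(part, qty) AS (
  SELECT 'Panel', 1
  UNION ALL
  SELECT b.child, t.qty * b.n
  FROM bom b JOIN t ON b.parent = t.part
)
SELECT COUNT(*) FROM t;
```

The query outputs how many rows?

Base: (Panel, qty=1).
Iteration 1: components of {Panel} -> Base = 1*2 = 2, Gear = 1*5 = 5, Washer = 1*4 = 4, Widget = 1*4 = 4.
Iteration 2: components of {Base,Gear,Washer,Widget} -> Bearing = 4*1 = 4, Rod = 4*4 = 16.
Iteration 3: no further components; recursion stops.
Total rows emitted: 7.

7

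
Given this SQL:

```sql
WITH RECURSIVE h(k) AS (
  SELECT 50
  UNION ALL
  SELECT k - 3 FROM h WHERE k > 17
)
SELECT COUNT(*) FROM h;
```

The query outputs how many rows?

12

Base: k=50.
Iteration 1: 50 > 17 holds -> k = 50 - 3 = 47.
Iteration 2: 47 > 17 holds -> k = 47 - 3 = 44.
Iteration 3: 44 > 17 holds -> k = 44 - 3 = 41.
Iteration 4: 41 > 17 holds -> k = 41 - 3 = 38.
Iteration 5: 38 > 17 holds -> k = 38 - 3 = 35.
Iteration 6: 35 > 17 holds -> k = 35 - 3 = 32.
Iteration 7: 32 > 17 holds -> k = 32 - 3 = 29.
Iteration 8: 29 > 17 holds -> k = 29 - 3 = 26.
Iteration 9: 26 > 17 holds -> k = 26 - 3 = 23.
Iteration 10: 23 > 17 holds -> k = 23 - 3 = 20.
Iteration 11: 20 > 17 holds -> k = 20 - 3 = 17.
Iteration 12: 17 > 17 fails; recursion stops.
Total rows emitted: 12.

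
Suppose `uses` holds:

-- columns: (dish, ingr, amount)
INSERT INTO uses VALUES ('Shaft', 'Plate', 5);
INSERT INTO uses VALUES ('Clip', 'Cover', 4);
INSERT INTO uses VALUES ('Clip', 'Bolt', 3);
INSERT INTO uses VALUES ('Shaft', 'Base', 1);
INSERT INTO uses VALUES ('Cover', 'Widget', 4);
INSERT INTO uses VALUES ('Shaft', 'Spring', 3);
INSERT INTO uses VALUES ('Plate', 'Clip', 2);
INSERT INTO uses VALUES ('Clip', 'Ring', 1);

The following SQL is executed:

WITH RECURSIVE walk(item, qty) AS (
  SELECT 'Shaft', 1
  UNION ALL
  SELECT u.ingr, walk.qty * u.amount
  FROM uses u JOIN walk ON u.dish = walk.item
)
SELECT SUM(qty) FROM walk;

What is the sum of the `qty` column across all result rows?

260

Base: (Shaft, qty=1).
Iteration 1: components of {Shaft} -> Base = 1*1 = 1, Plate = 1*5 = 5, Spring = 1*3 = 3.
Iteration 2: components of {Base,Plate,Spring} -> Clip = 5*2 = 10.
Iteration 3: components of {Clip} -> Bolt = 10*3 = 30, Cover = 10*4 = 40, Ring = 10*1 = 10.
Iteration 4: components of {Bolt,Cover,Ring} -> Widget = 40*4 = 160.
Iteration 5: no further components; recursion stops.
SUM(qty) = 1 + 5 + 1 + 3 + 10 + 40 + 30 + 10 + 160 = 260.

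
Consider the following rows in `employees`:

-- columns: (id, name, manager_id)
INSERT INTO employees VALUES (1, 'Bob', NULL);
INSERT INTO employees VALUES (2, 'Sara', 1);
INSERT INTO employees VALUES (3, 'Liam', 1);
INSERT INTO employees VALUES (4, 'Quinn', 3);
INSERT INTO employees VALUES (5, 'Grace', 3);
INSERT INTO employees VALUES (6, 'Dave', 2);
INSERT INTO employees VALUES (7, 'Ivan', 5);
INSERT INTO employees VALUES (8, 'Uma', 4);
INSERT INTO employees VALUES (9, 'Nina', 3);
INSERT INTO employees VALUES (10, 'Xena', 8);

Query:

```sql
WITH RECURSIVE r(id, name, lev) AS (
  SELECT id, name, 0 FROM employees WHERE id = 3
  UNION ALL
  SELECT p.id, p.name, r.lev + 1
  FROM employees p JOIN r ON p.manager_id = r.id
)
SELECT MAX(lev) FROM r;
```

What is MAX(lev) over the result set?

Base: id=3 (Liam) at lev 0.
Iteration 1: rows with manager_id in {3} -> Quinn (id 4, lev 1), Grace (id 5, lev 1), Nina (id 9, lev 1).
Iteration 2: rows with manager_id in {4,5,9} -> Ivan (id 7, lev 2), Uma (id 8, lev 2).
Iteration 3: rows with manager_id in {7,8} -> Xena (id 10, lev 3).
Iteration 4: no rows with manager_id in {10}; recursion stops.
lev values: 0, 1, 1, 1, 2, 2, 3; the maximum is 3.

3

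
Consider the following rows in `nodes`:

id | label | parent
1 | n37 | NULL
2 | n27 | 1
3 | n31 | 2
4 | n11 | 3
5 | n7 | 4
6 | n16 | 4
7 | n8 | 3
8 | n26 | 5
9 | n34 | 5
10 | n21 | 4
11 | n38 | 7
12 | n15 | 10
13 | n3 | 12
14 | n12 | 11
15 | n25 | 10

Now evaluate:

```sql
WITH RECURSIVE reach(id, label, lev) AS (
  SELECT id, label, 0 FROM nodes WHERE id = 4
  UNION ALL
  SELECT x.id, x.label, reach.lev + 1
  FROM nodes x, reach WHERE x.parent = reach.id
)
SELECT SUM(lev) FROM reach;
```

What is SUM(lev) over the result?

Base: id=4 (n11) at lev 0.
Iteration 1: rows with parent in {4} -> n7 (id 5, lev 1), n16 (id 6, lev 1), n21 (id 10, lev 1).
Iteration 2: rows with parent in {5,6,10} -> n26 (id 8, lev 2), n34 (id 9, lev 2), n15 (id 12, lev 2), n25 (id 15, lev 2).
Iteration 3: rows with parent in {8,9,12,15} -> n3 (id 13, lev 3).
Iteration 4: no rows with parent in {13}; recursion stops.
SUM(lev) = 0 + 1 + 1 + 1 + 2 + 2 + 2 + 2 + 3 = 14.

14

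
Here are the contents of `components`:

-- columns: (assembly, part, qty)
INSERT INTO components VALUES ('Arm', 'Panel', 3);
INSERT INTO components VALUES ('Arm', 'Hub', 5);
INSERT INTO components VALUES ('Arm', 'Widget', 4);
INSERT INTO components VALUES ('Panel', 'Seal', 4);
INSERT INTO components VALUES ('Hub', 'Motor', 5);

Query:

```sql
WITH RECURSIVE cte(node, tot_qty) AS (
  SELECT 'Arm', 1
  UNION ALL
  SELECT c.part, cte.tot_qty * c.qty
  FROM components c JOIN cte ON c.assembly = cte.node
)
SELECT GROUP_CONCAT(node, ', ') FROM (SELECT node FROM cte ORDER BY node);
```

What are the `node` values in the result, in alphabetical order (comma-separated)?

Arm, Hub, Motor, Panel, Seal, Widget

Base: (Arm, tot_qty=1).
Iteration 1: components of {Arm} -> Hub = 1*5 = 5, Panel = 1*3 = 3, Widget = 1*4 = 4.
Iteration 2: components of {Hub,Panel,Widget} -> Motor = 5*5 = 25, Seal = 3*4 = 12.
Iteration 3: no further components; recursion stops.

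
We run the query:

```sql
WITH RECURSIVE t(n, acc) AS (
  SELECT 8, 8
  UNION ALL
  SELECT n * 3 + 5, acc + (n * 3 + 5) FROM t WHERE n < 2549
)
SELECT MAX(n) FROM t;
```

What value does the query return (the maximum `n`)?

2549

Base: n=8, acc=8.
Iteration 1: 8 < 2549 holds -> n = 8 * 3 + 5 = 29, acc = 8 + 29 = 37.
Iteration 2: 29 < 2549 holds -> n = 29 * 3 + 5 = 92, acc = 37 + 92 = 129.
Iteration 3: 92 < 2549 holds -> n = 92 * 3 + 5 = 281, acc = 129 + 281 = 410.
Iteration 4: 281 < 2549 holds -> n = 281 * 3 + 5 = 848, acc = 410 + 848 = 1258.
Iteration 5: 848 < 2549 holds -> n = 848 * 3 + 5 = 2549, acc = 1258 + 2549 = 3807.
Iteration 6: 2549 < 2549 fails; recursion stops.
n values: 8, 29, 92, 281, 848, 2549; the maximum is 2549.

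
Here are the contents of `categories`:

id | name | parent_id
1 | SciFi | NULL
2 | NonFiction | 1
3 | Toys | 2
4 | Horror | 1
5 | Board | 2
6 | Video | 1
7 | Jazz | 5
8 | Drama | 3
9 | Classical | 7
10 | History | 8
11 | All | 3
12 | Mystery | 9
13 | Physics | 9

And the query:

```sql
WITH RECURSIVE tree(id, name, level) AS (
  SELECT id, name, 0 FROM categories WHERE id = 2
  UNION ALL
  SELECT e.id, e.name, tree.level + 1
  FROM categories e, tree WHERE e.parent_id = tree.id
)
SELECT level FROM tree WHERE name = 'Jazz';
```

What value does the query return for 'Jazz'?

2

Base: id=2 (NonFiction) at level 0.
Iteration 1: rows with parent_id in {2} -> Toys (id 3, level 1), Board (id 5, level 1).
Iteration 2: rows with parent_id in {3,5} -> Jazz (id 7, level 2), Drama (id 8, level 2), All (id 11, level 2).
Iteration 3: rows with parent_id in {7,8,11} -> Classical (id 9, level 3), History (id 10, level 3).
Iteration 4: rows with parent_id in {9,10} -> Mystery (id 12, level 4), Physics (id 13, level 4).
Iteration 5: no rows with parent_id in {12,13}; recursion stops.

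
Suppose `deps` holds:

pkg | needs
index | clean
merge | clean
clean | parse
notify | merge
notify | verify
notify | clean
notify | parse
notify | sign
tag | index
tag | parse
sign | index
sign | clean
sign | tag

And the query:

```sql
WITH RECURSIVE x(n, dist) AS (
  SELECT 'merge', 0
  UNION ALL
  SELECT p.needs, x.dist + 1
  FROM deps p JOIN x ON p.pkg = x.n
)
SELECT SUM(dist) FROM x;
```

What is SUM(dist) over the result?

Base: (merge, dist=0).
Iteration 1: edges from {merge} -> (clean, dist=1).
Iteration 2: edges from {clean} -> (parse, dist=2).
Iteration 3: no outgoing edges from {parse}; recursion stops.
SUM(dist) = 0 + 1 + 2 = 3.

3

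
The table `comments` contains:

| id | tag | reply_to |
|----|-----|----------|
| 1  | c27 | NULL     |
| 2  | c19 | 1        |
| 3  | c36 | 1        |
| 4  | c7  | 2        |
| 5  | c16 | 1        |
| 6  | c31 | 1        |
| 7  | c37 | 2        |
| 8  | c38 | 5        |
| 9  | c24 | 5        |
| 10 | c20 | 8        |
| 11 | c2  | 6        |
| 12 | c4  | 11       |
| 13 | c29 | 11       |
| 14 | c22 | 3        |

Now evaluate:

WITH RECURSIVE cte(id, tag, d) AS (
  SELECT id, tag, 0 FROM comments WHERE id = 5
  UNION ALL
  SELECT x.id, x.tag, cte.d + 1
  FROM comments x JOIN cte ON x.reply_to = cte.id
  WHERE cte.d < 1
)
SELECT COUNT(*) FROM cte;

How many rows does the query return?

3

Base: id=5 (c16) at d 0.
Iteration 1: rows with reply_to in {5} -> c38 (id 8, d 1), c24 (id 9, d 1).
Iteration 2: d < 1 fails for all current rows; recursion stops.
Total rows emitted: 3.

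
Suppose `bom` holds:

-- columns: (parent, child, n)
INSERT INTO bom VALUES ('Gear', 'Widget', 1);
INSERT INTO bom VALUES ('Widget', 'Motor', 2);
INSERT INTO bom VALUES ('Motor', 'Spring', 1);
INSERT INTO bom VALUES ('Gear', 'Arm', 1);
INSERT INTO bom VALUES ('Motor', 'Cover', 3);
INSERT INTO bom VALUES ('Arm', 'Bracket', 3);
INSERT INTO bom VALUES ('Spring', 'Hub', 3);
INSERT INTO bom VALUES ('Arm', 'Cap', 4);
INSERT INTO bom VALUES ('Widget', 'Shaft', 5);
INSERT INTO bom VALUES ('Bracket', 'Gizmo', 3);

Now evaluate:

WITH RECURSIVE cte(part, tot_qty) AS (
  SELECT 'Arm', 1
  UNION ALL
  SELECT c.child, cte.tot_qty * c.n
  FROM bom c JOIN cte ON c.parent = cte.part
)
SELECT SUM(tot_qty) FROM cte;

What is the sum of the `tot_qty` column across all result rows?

17

Base: (Arm, tot_qty=1).
Iteration 1: components of {Arm} -> Bracket = 1*3 = 3, Cap = 1*4 = 4.
Iteration 2: components of {Bracket,Cap} -> Gizmo = 3*3 = 9.
Iteration 3: no further components; recursion stops.
SUM(tot_qty) = 1 + 3 + 4 + 9 = 17.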